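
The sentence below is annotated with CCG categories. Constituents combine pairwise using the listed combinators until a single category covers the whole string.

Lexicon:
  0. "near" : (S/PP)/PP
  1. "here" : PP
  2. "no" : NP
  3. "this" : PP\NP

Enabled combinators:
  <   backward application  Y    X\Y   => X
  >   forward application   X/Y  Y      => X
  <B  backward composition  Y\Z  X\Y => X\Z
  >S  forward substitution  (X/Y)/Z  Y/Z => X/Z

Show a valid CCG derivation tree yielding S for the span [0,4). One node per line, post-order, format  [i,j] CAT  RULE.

[0,1] (S/PP)/PP  lex  "near"
[1,2] PP  lex  "here"
[0,2] S/PP  >  k=1
[2,3] NP  lex  "no"
[3,4] PP\NP  lex  "this"
[2,4] PP  <  k=3
[0,4] S  >  k=2

[0,4] S   >
  [0,2] S/PP   >
    [0,1] "near" : (S/PP)/PP
    [1,2] "here" : PP
  [2,4] PP   <
    [2,3] "no" : NP
    [3,4] "this" : PP\NP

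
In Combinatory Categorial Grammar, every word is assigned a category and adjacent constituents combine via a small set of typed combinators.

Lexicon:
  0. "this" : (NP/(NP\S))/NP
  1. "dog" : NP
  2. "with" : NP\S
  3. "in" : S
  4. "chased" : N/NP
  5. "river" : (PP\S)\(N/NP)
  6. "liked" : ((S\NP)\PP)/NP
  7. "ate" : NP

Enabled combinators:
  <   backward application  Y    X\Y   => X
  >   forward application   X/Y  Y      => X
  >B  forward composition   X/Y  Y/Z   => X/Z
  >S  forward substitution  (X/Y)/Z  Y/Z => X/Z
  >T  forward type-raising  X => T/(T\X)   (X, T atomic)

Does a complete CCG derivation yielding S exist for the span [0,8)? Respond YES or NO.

YES

[0,8] S   <
  [0,3] NP   >
    [0,2] NP/(NP\S)   >
      [0,1] "this" : (NP/(NP\S))/NP
      [1,2] "dog" : NP
    [2,3] "with" : NP\S
  [3,8] S\NP   <
    [3,6] PP   <
      [3,4] "in" : S
      [4,6] PP\S   <
        [4,5] "chased" : N/NP
        [5,6] "river" : (PP\S)\(N/NP)
    [6,8] (S\NP)\PP   >
      [6,7] "liked" : ((S\NP)\PP)/NP
      [7,8] "ate" : NP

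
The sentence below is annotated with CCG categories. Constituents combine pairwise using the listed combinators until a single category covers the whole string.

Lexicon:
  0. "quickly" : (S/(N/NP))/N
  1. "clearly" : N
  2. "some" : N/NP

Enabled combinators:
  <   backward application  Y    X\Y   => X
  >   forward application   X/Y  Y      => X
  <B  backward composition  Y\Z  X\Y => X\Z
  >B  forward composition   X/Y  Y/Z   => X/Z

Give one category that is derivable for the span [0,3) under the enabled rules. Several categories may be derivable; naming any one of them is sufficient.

S

[0,3] S   >
  [0,2] S/(N/NP)   >
    [0,1] "quickly" : (S/(N/NP))/N
    [1,2] "clearly" : N
  [2,3] "some" : N/NP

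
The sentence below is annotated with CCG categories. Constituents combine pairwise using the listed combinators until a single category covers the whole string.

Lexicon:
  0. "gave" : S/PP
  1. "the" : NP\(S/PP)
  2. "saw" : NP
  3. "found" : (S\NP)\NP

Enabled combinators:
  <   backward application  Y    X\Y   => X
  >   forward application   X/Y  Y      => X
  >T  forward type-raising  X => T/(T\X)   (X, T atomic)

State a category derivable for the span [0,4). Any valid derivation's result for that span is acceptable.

[0,4] S   <
  [0,2] NP   <
    [0,1] "gave" : S/PP
    [1,2] "the" : NP\(S/PP)
  [2,4] S\NP   <
    [2,3] "saw" : NP
    [3,4] "found" : (S\NP)\NP

S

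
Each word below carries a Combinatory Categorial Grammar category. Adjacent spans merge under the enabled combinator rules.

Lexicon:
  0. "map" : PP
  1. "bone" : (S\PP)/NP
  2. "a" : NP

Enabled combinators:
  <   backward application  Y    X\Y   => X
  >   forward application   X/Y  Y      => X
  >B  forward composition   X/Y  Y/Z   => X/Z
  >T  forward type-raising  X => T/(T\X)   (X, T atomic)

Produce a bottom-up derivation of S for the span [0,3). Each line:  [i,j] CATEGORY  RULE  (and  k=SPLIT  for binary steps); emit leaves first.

[0,3] S   >
  [0,1] S/(S\PP)   >T
    [0,1] "map" : PP
  [1,3] S\PP   >
    [1,2] "bone" : (S\PP)/NP
    [2,3] "a" : NP

[0,1] PP  lex  "map"
[0,1] S/(S\PP)  >T
[1,2] (S\PP)/NP  lex  "bone"
[2,3] NP  lex  "a"
[1,3] S\PP  >  k=2
[0,3] S  >  k=1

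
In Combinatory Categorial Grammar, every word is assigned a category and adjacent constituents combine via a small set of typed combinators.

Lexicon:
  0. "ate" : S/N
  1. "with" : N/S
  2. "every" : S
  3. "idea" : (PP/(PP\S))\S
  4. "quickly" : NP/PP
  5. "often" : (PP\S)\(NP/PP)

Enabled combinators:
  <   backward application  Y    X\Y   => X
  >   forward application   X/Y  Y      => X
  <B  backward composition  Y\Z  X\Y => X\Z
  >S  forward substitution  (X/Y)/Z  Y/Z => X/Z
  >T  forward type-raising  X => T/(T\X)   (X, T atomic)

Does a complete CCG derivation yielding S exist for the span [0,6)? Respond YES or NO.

S/N N/S S (PP/(PP\S))\S NP/PP (PP\S)\(NP/PP)
CKY chart[0,6] = {N/(N\PP), NP/(NP\PP), PP, PP/(PP\PP), S/(S\PP)}; S ∉ chart

NO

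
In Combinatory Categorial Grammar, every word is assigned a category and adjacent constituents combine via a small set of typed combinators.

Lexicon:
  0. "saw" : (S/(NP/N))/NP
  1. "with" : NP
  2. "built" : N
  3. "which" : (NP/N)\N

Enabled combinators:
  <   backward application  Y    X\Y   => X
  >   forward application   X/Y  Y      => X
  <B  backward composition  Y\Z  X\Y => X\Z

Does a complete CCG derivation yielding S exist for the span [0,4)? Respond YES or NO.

[0,4] S   >
  [0,2] S/(NP/N)   >
    [0,1] "saw" : (S/(NP/N))/NP
    [1,2] "with" : NP
  [2,4] NP/N   <
    [2,3] "built" : N
    [3,4] "which" : (NP/N)\N

YES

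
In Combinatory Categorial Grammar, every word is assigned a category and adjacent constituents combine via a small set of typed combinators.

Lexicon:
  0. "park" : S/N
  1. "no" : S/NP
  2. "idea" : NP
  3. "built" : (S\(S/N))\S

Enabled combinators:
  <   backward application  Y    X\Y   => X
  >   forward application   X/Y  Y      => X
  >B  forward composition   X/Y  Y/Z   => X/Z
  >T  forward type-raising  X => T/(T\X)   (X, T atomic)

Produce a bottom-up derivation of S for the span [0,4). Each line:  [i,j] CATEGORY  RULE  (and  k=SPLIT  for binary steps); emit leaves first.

[0,4] S   <
  [0,1] "park" : S/N
  [1,4] S\(S/N)   <
    [1,3] S   >
      [1,2] "no" : S/NP
      [2,3] "idea" : NP
    [3,4] "built" : (S\(S/N))\S

[0,1] S/N  lex  "park"
[1,2] S/NP  lex  "no"
[2,3] NP  lex  "idea"
[1,3] S  >  k=2
[3,4] (S\(S/N))\S  lex  "built"
[1,4] S\(S/N)  <  k=3
[0,4] S  <  k=1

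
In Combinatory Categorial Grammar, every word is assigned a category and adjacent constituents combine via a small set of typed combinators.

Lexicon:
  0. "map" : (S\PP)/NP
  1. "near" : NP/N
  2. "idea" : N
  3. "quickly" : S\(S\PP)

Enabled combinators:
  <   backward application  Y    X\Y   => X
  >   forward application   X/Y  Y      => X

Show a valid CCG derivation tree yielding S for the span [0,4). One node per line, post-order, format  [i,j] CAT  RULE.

[0,4] S   <
  [0,3] S\PP   >
    [0,1] "map" : (S\PP)/NP
    [1,3] NP   >
      [1,2] "near" : NP/N
      [2,3] "idea" : N
  [3,4] "quickly" : S\(S\PP)

[0,1] (S\PP)/NP  lex  "map"
[1,2] NP/N  lex  "near"
[2,3] N  lex  "idea"
[1,3] NP  >  k=2
[0,3] S\PP  >  k=1
[3,4] S\(S\PP)  lex  "quickly"
[0,4] S  <  k=3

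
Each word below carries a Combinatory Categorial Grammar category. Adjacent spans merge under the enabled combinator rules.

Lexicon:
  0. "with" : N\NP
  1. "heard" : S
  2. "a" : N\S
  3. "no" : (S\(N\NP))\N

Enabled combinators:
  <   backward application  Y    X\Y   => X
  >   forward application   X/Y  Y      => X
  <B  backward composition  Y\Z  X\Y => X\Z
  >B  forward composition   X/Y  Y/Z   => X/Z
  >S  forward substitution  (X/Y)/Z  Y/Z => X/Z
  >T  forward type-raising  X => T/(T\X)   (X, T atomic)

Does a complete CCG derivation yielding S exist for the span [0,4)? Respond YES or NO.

YES

[0,4] S   <
  [0,1] "with" : N\NP
  [1,4] S\(N\NP)   <
    [1,3] N   <
      [1,2] "heard" : S
      [2,3] "a" : N\S
    [3,4] "no" : (S\(N\NP))\N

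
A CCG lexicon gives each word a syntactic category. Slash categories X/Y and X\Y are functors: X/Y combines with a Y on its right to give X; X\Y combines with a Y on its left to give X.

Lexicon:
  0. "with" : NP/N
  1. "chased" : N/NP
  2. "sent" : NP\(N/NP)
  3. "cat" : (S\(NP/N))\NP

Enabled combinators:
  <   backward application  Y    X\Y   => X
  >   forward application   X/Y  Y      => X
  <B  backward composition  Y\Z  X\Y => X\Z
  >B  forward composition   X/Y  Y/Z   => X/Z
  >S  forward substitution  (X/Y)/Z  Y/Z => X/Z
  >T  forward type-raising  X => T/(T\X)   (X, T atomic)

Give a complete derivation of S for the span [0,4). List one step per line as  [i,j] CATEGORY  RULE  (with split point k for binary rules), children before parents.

[0,1] NP/N  lex  "with"
[1,2] N/NP  lex  "chased"
[2,3] NP\(N/NP)  lex  "sent"
[1,3] NP  <  k=2
[3,4] (S\(NP/N))\NP  lex  "cat"
[1,4] S\(NP/N)  <  k=3
[0,4] S  <  k=1

[0,4] S   <
  [0,1] "with" : NP/N
  [1,4] S\(NP/N)   <
    [1,3] NP   <
      [1,2] "chased" : N/NP
      [2,3] "sent" : NP\(N/NP)
    [3,4] "cat" : (S\(NP/N))\NP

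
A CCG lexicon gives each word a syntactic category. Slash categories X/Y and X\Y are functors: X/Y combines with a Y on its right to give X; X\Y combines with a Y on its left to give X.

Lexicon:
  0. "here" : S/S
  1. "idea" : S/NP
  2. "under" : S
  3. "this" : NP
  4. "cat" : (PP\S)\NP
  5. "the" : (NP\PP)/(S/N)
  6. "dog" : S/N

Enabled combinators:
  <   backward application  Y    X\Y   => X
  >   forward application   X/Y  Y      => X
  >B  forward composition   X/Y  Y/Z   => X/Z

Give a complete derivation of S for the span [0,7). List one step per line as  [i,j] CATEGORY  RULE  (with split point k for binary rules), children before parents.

[0,7] S   >
  [0,2] S/NP   >B
    [0,1] "here" : S/S
    [1,2] "idea" : S/NP
  [2,7] NP   <
    [2,5] PP   <
      [2,3] "under" : S
      [3,5] PP\S   <
        [3,4] "this" : NP
        [4,5] "cat" : (PP\S)\NP
    [5,7] NP\PP   >
      [5,6] "the" : (NP\PP)/(S/N)
      [6,7] "dog" : S/N

[0,1] S/S  lex  "here"
[1,2] S/NP  lex  "idea"
[0,2] S/NP  >B  k=1
[2,3] S  lex  "under"
[3,4] NP  lex  "this"
[4,5] (PP\S)\NP  lex  "cat"
[3,5] PP\S  <  k=4
[2,5] PP  <  k=3
[5,6] (NP\PP)/(S/N)  lex  "the"
[6,7] S/N  lex  "dog"
[5,7] NP\PP  >  k=6
[2,7] NP  <  k=5
[0,7] S  >  k=2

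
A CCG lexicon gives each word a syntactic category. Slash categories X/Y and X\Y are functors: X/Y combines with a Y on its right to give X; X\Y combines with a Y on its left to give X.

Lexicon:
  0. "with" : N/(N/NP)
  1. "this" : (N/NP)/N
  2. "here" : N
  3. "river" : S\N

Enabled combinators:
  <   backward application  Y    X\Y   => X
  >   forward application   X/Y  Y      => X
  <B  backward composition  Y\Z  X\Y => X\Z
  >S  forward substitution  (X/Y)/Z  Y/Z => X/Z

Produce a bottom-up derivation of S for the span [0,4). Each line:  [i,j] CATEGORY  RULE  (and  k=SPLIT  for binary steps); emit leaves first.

[0,4] S   <
  [0,3] N   >
    [0,1] "with" : N/(N/NP)
    [1,3] N/NP   >
      [1,2] "this" : (N/NP)/N
      [2,3] "here" : N
  [3,4] "river" : S\N

[0,1] N/(N/NP)  lex  "with"
[1,2] (N/NP)/N  lex  "this"
[2,3] N  lex  "here"
[1,3] N/NP  >  k=2
[0,3] N  >  k=1
[3,4] S\N  lex  "river"
[0,4] S  <  k=3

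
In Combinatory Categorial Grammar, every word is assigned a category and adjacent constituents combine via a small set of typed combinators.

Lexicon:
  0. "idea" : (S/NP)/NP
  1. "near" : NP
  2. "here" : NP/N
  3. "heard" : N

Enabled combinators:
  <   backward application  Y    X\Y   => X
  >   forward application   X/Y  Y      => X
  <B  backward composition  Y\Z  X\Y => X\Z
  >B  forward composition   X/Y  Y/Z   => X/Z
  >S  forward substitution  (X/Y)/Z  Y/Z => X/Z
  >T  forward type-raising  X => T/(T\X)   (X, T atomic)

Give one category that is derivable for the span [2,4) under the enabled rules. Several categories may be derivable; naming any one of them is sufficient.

NP

[0,4] S   >
  [0,2] S/NP   >
    [0,1] "idea" : (S/NP)/NP
    [1,2] "near" : NP
  [2,4] NP   >
    [2,3] "here" : NP/N
    [3,4] "heard" : N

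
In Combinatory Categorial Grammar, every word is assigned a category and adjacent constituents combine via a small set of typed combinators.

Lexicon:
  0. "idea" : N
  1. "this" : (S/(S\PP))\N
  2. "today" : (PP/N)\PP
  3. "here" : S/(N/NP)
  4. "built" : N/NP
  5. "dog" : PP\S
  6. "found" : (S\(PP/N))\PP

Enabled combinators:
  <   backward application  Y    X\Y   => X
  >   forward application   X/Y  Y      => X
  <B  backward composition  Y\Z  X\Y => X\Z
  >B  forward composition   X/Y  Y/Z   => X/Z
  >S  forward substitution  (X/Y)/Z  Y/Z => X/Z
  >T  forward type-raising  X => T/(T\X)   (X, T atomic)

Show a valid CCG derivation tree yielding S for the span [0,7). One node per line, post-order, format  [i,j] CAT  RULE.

[0,1] N  lex  "idea"
[1,2] (S/(S\PP))\N  lex  "this"
[0,2] S/(S\PP)  <  k=1
[2,3] (PP/N)\PP  lex  "today"
[3,4] S/(N/NP)  lex  "here"
[4,5] N/NP  lex  "built"
[3,5] S  >  k=4
[5,6] PP\S  lex  "dog"
[3,6] PP  <  k=5
[6,7] (S\(PP/N))\PP  lex  "found"
[3,7] S\(PP/N)  <  k=6
[2,7] S\PP  <B  k=3
[0,7] S  >  k=2

[0,7] S   >
  [0,2] S/(S\PP)   <
    [0,1] "idea" : N
    [1,2] "this" : (S/(S\PP))\N
  [2,7] S\PP   <B
    [2,3] "today" : (PP/N)\PP
    [3,7] S\(PP/N)   <
      [3,6] PP   <
        [3,5] S   >
          [3,4] "here" : S/(N/NP)
          [4,5] "built" : N/NP
        [5,6] "dog" : PP\S
      [6,7] "found" : (S\(PP/N))\PP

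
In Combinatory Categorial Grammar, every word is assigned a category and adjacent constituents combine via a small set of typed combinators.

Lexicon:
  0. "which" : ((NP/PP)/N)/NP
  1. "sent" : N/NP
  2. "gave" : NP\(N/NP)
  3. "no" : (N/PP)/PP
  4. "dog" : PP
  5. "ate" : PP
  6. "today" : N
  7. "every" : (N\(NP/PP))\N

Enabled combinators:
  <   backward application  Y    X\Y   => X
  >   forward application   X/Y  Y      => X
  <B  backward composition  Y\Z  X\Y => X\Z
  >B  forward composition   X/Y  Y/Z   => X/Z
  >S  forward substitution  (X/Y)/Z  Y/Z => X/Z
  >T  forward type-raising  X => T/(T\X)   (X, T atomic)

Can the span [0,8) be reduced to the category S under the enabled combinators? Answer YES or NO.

((NP/PP)/N)/NP N/NP NP\(N/NP) (N/PP)/PP PP PP N (N\(NP/PP))\N
CKY chart[0,8] = {N, N/(N\N), NP/(NP\N), PP/(PP\N), S/(S\N)}; S ∉ chart

NO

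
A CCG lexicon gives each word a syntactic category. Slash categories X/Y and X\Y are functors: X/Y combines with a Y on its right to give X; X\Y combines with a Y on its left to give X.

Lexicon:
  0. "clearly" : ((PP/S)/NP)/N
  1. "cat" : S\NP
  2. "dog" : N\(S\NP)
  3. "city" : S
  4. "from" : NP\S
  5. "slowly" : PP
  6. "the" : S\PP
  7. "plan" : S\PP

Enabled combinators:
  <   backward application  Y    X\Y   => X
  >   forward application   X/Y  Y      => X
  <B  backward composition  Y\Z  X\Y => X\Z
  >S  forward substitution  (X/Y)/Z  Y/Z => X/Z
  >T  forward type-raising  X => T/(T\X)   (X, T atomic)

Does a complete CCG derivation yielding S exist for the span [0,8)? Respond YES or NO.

YES

[0,8] S   <
  [0,7] PP   >
    [0,5] PP/S   >
      [0,3] (PP/S)/NP   >
        [0,1] "clearly" : ((PP/S)/NP)/N
        [1,3] N   <
          [1,2] "cat" : S\NP
          [2,3] "dog" : N\(S\NP)
      [3,5] NP   >
        [3,4] NP/(NP\S)   >T
          [3,4] "city" : S
        [4,5] "from" : NP\S
    [5,7] S   <
      [5,6] "slowly" : PP
      [6,7] "the" : S\PP
  [7,8] "plan" : S\PP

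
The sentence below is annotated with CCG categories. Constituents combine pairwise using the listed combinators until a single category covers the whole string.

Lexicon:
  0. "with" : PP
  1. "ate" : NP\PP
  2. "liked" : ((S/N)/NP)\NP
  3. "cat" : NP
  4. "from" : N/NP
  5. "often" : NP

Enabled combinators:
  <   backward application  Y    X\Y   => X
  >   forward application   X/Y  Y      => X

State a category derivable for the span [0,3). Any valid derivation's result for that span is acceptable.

(S/N)/NP

[0,6] S   >
  [0,4] S/N   >
    [0,3] (S/N)/NP   <
      [0,2] NP   <
        [0,1] "with" : PP
        [1,2] "ate" : NP\PP
      [2,3] "liked" : ((S/N)/NP)\NP
    [3,4] "cat" : NP
  [4,6] N   >
    [4,5] "from" : N/NP
    [5,6] "often" : NP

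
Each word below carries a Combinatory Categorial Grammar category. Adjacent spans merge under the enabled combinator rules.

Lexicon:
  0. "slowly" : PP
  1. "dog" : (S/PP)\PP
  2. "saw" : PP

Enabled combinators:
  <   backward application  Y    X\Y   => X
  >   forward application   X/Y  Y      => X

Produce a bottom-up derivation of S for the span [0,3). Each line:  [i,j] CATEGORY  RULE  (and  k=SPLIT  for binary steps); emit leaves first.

[0,1] PP  lex  "slowly"
[1,2] (S/PP)\PP  lex  "dog"
[0,2] S/PP  <  k=1
[2,3] PP  lex  "saw"
[0,3] S  >  k=2

[0,3] S   >
  [0,2] S/PP   <
    [0,1] "slowly" : PP
    [1,2] "dog" : (S/PP)\PP
  [2,3] "saw" : PP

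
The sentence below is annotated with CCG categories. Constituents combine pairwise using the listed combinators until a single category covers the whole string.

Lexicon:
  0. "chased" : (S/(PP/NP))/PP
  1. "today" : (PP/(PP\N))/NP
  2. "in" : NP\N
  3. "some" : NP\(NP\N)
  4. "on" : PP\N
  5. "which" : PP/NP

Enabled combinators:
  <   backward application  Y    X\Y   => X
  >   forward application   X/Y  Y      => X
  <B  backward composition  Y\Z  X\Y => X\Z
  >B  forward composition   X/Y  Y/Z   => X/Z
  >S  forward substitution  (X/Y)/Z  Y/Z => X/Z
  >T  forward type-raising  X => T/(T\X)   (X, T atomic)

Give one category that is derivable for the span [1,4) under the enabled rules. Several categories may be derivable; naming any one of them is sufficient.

[0,6] S   >
  [0,5] S/(PP/NP)   >
    [0,1] "chased" : (S/(PP/NP))/PP
    [1,5] PP   >
      [1,4] PP/(PP\N)   >
        [1,2] "today" : (PP/(PP\N))/NP
        [2,4] NP   <
          [2,3] "in" : NP\N
          [3,4] "some" : NP\(NP\N)
      [4,5] "on" : PP\N
  [5,6] "which" : PP/NP

PP/(PP\N)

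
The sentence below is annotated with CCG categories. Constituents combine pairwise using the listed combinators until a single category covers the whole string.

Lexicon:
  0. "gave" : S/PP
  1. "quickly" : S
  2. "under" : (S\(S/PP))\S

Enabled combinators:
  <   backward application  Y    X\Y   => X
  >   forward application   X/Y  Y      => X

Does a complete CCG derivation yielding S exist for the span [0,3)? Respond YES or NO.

[0,3] S   <
  [0,1] "gave" : S/PP
  [1,3] S\(S/PP)   <
    [1,2] "quickly" : S
    [2,3] "under" : (S\(S/PP))\S

YES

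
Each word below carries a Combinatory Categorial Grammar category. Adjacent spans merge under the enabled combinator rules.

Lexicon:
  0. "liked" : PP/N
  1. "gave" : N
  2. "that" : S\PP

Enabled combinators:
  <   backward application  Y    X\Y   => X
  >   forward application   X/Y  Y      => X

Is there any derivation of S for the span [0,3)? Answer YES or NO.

[0,3] S   <
  [0,2] PP   >
    [0,1] "liked" : PP/N
    [1,2] "gave" : N
  [2,3] "that" : S\PP

YES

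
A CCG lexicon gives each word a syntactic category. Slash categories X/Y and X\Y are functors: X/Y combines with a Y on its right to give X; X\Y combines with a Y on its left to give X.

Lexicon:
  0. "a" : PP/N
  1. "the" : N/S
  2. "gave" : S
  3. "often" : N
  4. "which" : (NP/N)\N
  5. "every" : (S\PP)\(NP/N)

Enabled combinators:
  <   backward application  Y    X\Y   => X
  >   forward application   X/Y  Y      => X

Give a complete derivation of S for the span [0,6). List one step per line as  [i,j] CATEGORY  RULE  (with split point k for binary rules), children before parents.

[0,1] PP/N  lex  "a"
[1,2] N/S  lex  "the"
[2,3] S  lex  "gave"
[1,3] N  >  k=2
[0,3] PP  >  k=1
[3,4] N  lex  "often"
[4,5] (NP/N)\N  lex  "which"
[3,5] NP/N  <  k=4
[5,6] (S\PP)\(NP/N)  lex  "every"
[3,6] S\PP  <  k=5
[0,6] S  <  k=3

[0,6] S   <
  [0,3] PP   >
    [0,1] "a" : PP/N
    [1,3] N   >
      [1,2] "the" : N/S
      [2,3] "gave" : S
  [3,6] S\PP   <
    [3,5] NP/N   <
      [3,4] "often" : N
      [4,5] "which" : (NP/N)\N
    [5,6] "every" : (S\PP)\(NP/N)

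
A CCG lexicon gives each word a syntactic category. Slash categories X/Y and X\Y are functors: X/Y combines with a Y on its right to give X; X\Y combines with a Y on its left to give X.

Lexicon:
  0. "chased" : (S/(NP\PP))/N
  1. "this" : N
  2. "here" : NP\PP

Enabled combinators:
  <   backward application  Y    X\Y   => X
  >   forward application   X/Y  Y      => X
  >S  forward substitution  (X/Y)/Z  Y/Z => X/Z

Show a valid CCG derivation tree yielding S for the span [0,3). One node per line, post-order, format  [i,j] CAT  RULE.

[0,3] S   >
  [0,2] S/(NP\PP)   >
    [0,1] "chased" : (S/(NP\PP))/N
    [1,2] "this" : N
  [2,3] "here" : NP\PP

[0,1] (S/(NP\PP))/N  lex  "chased"
[1,2] N  lex  "this"
[0,2] S/(NP\PP)  >  k=1
[2,3] NP\PP  lex  "here"
[0,3] S  >  k=2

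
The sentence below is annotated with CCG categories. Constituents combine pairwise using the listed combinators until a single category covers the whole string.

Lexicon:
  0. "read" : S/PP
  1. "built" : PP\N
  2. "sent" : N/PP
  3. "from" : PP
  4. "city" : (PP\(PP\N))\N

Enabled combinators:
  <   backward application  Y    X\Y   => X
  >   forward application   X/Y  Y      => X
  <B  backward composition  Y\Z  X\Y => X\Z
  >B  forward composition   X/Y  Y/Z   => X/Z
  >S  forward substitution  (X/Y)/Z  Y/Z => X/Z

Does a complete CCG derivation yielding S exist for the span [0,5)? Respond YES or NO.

[0,5] S   >
  [0,1] "read" : S/PP
  [1,5] PP   <
    [1,2] "built" : PP\N
    [2,5] PP\(PP\N)   <
      [2,4] N   >
        [2,3] "sent" : N/PP
        [3,4] "from" : PP
      [4,5] "city" : (PP\(PP\N))\N

YES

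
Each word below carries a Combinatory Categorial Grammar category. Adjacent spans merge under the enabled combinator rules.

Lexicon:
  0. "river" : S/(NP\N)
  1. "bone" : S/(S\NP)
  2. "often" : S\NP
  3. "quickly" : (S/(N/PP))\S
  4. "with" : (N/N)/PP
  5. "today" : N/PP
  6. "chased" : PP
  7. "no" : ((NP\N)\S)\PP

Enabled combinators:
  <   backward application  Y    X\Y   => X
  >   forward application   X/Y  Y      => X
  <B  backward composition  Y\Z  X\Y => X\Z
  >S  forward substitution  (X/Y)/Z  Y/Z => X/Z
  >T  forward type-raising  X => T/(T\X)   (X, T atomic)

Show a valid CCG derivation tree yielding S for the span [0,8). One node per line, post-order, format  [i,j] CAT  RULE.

[0,1] S/(NP\N)  lex  "river"
[1,2] S/(S\NP)  lex  "bone"
[2,3] S\NP  lex  "often"
[1,3] S  >  k=2
[3,4] (S/(N/PP))\S  lex  "quickly"
[1,4] S/(N/PP)  <  k=3
[4,5] (N/N)/PP  lex  "with"
[5,6] N/PP  lex  "today"
[4,6] N/PP  >S  k=5
[1,6] S  >  k=4
[6,7] PP  lex  "chased"
[7,8] ((NP\N)\S)\PP  lex  "no"
[6,8] (NP\N)\S  <  k=7
[1,8] NP\N  <  k=6
[0,8] S  >  k=1

[0,8] S   >
  [0,1] "river" : S/(NP\N)
  [1,8] NP\N   <
    [1,6] S   >
      [1,4] S/(N/PP)   <
        [1,3] S   >
          [1,2] "bone" : S/(S\NP)
          [2,3] "often" : S\NP
        [3,4] "quickly" : (S/(N/PP))\S
      [4,6] N/PP   >S
        [4,5] "with" : (N/N)/PP
        [5,6] "today" : N/PP
    [6,8] (NP\N)\S   <
      [6,7] "chased" : PP
      [7,8] "no" : ((NP\N)\S)\PP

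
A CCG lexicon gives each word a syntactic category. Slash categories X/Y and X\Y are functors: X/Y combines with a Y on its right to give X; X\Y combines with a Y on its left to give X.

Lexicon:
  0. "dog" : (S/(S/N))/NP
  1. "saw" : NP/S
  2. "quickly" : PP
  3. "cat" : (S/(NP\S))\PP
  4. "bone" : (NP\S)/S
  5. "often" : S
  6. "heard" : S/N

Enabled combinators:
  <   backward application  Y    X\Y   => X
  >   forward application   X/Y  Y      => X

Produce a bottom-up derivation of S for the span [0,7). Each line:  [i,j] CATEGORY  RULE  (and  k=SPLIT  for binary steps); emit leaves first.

[0,7] S   >
  [0,6] S/(S/N)   >
    [0,1] "dog" : (S/(S/N))/NP
    [1,6] NP   >
      [1,2] "saw" : NP/S
      [2,6] S   >
        [2,4] S/(NP\S)   <
          [2,3] "quickly" : PP
          [3,4] "cat" : (S/(NP\S))\PP
        [4,6] NP\S   >
          [4,5] "bone" : (NP\S)/S
          [5,6] "often" : S
  [6,7] "heard" : S/N

[0,1] (S/(S/N))/NP  lex  "dog"
[1,2] NP/S  lex  "saw"
[2,3] PP  lex  "quickly"
[3,4] (S/(NP\S))\PP  lex  "cat"
[2,4] S/(NP\S)  <  k=3
[4,5] (NP\S)/S  lex  "bone"
[5,6] S  lex  "often"
[4,6] NP\S  >  k=5
[2,6] S  >  k=4
[1,6] NP  >  k=2
[0,6] S/(S/N)  >  k=1
[6,7] S/N  lex  "heard"
[0,7] S  >  k=6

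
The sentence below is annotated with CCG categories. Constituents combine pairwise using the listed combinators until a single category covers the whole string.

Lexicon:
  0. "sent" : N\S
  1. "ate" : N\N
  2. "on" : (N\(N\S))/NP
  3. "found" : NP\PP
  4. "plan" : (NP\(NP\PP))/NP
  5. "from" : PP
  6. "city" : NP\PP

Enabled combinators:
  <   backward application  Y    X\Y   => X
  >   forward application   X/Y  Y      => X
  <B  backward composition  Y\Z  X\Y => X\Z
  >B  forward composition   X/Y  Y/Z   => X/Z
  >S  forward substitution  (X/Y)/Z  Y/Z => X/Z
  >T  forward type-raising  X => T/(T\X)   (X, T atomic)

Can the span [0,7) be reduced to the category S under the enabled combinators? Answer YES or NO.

NO

N\S N\N (N\(N\S))/NP NP\PP (NP\(NP\PP))/NP PP NP\PP
CKY chart[0,7] = {N, N/(N\N), NP/(NP\N), PP/(PP\N), S/(S\N)}; S ∉ chart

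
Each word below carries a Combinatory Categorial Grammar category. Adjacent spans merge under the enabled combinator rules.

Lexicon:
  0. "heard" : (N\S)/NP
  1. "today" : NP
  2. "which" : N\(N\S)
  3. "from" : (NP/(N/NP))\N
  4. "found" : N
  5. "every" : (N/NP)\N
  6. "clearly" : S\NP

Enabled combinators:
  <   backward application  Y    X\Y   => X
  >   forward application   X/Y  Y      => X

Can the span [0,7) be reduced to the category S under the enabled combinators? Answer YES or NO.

YES

[0,7] S   <
  [0,6] NP   >
    [0,4] NP/(N/NP)   <
      [0,3] N   <
        [0,2] N\S   >
          [0,1] "heard" : (N\S)/NP
          [1,2] "today" : NP
        [2,3] "which" : N\(N\S)
      [3,4] "from" : (NP/(N/NP))\N
    [4,6] N/NP   <
      [4,5] "found" : N
      [5,6] "every" : (N/NP)\N
  [6,7] "clearly" : S\NP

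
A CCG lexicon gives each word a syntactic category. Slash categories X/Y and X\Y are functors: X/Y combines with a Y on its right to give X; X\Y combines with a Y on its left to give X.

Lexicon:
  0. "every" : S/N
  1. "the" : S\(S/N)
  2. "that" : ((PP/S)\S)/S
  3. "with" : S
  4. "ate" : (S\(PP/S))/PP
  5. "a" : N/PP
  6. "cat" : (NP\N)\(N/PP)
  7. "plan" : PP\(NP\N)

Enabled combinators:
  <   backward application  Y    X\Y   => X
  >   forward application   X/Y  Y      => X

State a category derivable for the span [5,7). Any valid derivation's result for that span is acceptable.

NP\N

[0,8] S   <
  [0,4] PP/S   <
    [0,2] S   <
      [0,1] "every" : S/N
      [1,2] "the" : S\(S/N)
    [2,4] (PP/S)\S   >
      [2,3] "that" : ((PP/S)\S)/S
      [3,4] "with" : S
  [4,8] S\(PP/S)   >
    [4,5] "ate" : (S\(PP/S))/PP
    [5,8] PP   <
      [5,7] NP\N   <
        [5,6] "a" : N/PP
        [6,7] "cat" : (NP\N)\(N/PP)
      [7,8] "plan" : PP\(NP\N)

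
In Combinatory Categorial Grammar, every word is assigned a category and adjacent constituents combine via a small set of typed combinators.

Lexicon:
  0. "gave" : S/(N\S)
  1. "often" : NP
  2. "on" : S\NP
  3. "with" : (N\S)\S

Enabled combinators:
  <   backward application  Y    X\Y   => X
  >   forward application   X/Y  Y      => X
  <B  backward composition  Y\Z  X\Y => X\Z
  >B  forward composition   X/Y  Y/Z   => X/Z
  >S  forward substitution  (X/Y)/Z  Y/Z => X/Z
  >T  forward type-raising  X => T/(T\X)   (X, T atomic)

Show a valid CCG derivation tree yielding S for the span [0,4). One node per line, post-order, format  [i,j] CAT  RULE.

[0,1] S/(N\S)  lex  "gave"
[1,2] NP  lex  "often"
[2,3] S\NP  lex  "on"
[1,3] S  <  k=2
[3,4] (N\S)\S  lex  "with"
[1,4] N\S  <  k=3
[0,4] S  >  k=1

[0,4] S   >
  [0,1] "gave" : S/(N\S)
  [1,4] N\S   <
    [1,3] S   <
      [1,2] "often" : NP
      [2,3] "on" : S\NP
    [3,4] "with" : (N\S)\S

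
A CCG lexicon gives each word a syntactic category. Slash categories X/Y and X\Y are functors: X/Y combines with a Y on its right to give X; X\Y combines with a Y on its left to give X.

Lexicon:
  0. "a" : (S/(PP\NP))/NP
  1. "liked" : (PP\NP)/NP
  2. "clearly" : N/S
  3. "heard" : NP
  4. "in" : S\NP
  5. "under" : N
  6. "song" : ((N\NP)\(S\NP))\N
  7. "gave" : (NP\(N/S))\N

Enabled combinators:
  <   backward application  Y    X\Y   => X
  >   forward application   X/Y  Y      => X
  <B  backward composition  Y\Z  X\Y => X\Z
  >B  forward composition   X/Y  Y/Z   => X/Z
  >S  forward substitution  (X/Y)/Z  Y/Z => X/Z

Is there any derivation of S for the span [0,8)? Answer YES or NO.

YES

[0,8] S   >
  [0,2] S/NP   >S
    [0,1] "a" : (S/(PP\NP))/NP
    [1,2] "liked" : (PP\NP)/NP
  [2,8] NP   <
    [2,3] "clearly" : N/S
    [3,8] NP\(N/S)   <
      [3,7] N   <
        [3,4] "heard" : NP
        [4,7] N\NP   <
          [4,5] "in" : S\NP
          [5,7] (N\NP)\(S\NP)   <
            [5,6] "under" : N
            [6,7] "song" : ((N\NP)\(S\NP))\N
      [7,8] "gave" : (NP\(N/S))\N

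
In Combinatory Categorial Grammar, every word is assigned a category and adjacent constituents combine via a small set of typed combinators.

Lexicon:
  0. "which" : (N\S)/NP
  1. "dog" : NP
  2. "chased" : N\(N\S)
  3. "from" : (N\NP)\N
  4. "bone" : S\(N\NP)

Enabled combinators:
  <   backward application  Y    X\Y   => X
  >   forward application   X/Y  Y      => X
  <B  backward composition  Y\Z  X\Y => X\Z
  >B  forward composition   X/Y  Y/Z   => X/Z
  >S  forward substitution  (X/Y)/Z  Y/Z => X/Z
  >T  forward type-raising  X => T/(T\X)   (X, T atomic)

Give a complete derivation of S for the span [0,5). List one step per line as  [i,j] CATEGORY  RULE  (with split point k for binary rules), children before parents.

[0,1] (N\S)/NP  lex  "which"
[1,2] NP  lex  "dog"
[0,2] N\S  >  k=1
[2,3] N\(N\S)  lex  "chased"
[0,3] N  <  k=2
[3,4] (N\NP)\N  lex  "from"
[0,4] N\NP  <  k=3
[4,5] S\(N\NP)  lex  "bone"
[0,5] S  <  k=4

[0,5] S   <
  [0,4] N\NP   <
    [0,3] N   <
      [0,2] N\S   >
        [0,1] "which" : (N\S)/NP
        [1,2] "dog" : NP
      [2,3] "chased" : N\(N\S)
    [3,4] "from" : (N\NP)\N
  [4,5] "bone" : S\(N\NP)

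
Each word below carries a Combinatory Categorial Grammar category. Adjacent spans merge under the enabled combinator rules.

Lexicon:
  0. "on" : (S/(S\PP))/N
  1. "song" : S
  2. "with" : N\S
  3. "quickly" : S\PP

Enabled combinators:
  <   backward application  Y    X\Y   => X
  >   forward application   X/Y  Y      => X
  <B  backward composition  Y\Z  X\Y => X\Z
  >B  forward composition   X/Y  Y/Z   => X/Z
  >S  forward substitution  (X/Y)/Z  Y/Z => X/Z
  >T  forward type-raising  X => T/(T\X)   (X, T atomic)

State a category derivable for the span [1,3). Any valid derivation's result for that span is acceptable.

[0,4] S   >
  [0,3] S/(S\PP)   >
    [0,1] "on" : (S/(S\PP))/N
    [1,3] N   >
      [1,2] N/(N\S)   >T
        [1,2] "song" : S
      [2,3] "with" : N\S
  [3,4] "quickly" : S\PP

N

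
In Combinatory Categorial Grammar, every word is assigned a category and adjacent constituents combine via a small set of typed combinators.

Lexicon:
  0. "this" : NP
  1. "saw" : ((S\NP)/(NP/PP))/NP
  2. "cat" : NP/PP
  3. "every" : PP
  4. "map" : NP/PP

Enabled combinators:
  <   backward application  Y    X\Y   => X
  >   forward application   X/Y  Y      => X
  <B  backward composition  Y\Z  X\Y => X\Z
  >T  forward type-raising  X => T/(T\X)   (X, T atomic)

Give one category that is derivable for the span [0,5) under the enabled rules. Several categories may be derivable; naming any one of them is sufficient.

[0,5] S   <
  [0,1] "this" : NP
  [1,5] S\NP   >
    [1,4] (S\NP)/(NP/PP)   >
      [1,2] "saw" : ((S\NP)/(NP/PP))/NP
      [2,4] NP   >
        [2,3] "cat" : NP/PP
        [3,4] "every" : PP
    [4,5] "map" : NP/PP

S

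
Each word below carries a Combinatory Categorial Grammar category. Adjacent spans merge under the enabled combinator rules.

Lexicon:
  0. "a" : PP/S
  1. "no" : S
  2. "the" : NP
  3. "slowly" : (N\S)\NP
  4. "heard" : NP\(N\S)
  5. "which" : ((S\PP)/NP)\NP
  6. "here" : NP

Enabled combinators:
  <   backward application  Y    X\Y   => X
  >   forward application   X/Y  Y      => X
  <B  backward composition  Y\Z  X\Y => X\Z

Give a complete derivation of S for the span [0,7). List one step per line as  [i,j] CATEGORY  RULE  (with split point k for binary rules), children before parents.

[0,7] S   <
  [0,2] PP   >
    [0,1] "a" : PP/S
    [1,2] "no" : S
  [2,7] S\PP   >
    [2,6] (S\PP)/NP   <
      [2,5] NP   <
        [2,4] N\S   <
          [2,3] "the" : NP
          [3,4] "slowly" : (N\S)\NP
        [4,5] "heard" : NP\(N\S)
      [5,6] "which" : ((S\PP)/NP)\NP
    [6,7] "here" : NP

[0,1] PP/S  lex  "a"
[1,2] S  lex  "no"
[0,2] PP  >  k=1
[2,3] NP  lex  "the"
[3,4] (N\S)\NP  lex  "slowly"
[2,4] N\S  <  k=3
[4,5] NP\(N\S)  lex  "heard"
[2,5] NP  <  k=4
[5,6] ((S\PP)/NP)\NP  lex  "which"
[2,6] (S\PP)/NP  <  k=5
[6,7] NP  lex  "here"
[2,7] S\PP  >  k=6
[0,7] S  <  k=2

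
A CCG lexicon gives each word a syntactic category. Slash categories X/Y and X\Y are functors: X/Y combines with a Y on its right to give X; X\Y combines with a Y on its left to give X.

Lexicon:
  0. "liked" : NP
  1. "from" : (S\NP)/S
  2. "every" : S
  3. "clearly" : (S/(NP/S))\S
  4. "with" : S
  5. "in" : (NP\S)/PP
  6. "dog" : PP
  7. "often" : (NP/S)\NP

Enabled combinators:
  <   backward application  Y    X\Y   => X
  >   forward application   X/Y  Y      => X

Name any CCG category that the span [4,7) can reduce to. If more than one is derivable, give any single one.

[0,8] S   >
  [0,4] S/(NP/S)   <
    [0,3] S   <
      [0,1] "liked" : NP
      [1,3] S\NP   >
        [1,2] "from" : (S\NP)/S
        [2,3] "every" : S
    [3,4] "clearly" : (S/(NP/S))\S
  [4,8] NP/S   <
    [4,7] NP   <
      [4,5] "with" : S
      [5,7] NP\S   >
        [5,6] "in" : (NP\S)/PP
        [6,7] "dog" : PP
    [7,8] "often" : (NP/S)\NP

NP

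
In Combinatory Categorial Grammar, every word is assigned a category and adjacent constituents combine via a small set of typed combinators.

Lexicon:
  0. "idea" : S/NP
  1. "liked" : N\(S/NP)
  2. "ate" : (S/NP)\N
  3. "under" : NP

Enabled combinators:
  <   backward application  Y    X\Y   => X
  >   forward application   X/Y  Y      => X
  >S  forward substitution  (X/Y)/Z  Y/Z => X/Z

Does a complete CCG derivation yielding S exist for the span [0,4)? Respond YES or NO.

[0,4] S   >
  [0,3] S/NP   <
    [0,2] N   <
      [0,1] "idea" : S/NP
      [1,2] "liked" : N\(S/NP)
    [2,3] "ate" : (S/NP)\N
  [3,4] "under" : NP

YES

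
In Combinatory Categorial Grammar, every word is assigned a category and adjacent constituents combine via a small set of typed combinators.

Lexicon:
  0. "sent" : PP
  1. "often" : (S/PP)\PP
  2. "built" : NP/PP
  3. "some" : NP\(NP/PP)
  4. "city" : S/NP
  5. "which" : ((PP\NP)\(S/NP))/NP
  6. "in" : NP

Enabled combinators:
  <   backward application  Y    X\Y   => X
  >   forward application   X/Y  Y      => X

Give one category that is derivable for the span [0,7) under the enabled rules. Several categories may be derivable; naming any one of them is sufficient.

[0,7] S   >
  [0,2] S/PP   <
    [0,1] "sent" : PP
    [1,2] "often" : (S/PP)\PP
  [2,7] PP   <
    [2,4] NP   <
      [2,3] "built" : NP/PP
      [3,4] "some" : NP\(NP/PP)
    [4,7] PP\NP   <
      [4,5] "city" : S/NP
      [5,7] (PP\NP)\(S/NP)   >
        [5,6] "which" : ((PP\NP)\(S/NP))/NP
        [6,7] "in" : NP

S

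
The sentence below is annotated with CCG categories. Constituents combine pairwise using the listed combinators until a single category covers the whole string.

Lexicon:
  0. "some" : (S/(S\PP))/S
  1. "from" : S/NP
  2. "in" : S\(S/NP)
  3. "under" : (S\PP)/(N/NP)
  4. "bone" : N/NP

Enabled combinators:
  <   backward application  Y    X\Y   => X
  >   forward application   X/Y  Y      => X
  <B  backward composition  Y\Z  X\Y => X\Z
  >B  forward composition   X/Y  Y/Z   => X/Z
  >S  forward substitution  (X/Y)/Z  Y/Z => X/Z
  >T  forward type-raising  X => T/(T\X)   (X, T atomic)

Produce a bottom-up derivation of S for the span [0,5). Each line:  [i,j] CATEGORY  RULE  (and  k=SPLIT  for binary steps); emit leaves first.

[0,1] (S/(S\PP))/S  lex  "some"
[1,2] S/NP  lex  "from"
[2,3] S\(S/NP)  lex  "in"
[1,3] S  <  k=2
[0,3] S/(S\PP)  >  k=1
[3,4] (S\PP)/(N/NP)  lex  "under"
[4,5] N/NP  lex  "bone"
[3,5] S\PP  >  k=4
[0,5] S  >  k=3

[0,5] S   >
  [0,3] S/(S\PP)   >
    [0,1] "some" : (S/(S\PP))/S
    [1,3] S   <
      [1,2] "from" : S/NP
      [2,3] "in" : S\(S/NP)
  [3,5] S\PP   >
    [3,4] "under" : (S\PP)/(N/NP)
    [4,5] "bone" : N/NP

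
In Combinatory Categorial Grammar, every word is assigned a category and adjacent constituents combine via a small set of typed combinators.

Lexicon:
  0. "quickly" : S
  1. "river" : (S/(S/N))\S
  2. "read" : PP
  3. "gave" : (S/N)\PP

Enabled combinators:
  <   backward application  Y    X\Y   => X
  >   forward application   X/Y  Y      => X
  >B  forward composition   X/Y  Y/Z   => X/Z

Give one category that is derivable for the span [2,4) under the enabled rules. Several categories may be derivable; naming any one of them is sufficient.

S/N

[0,4] S   >
  [0,2] S/(S/N)   <
    [0,1] "quickly" : S
    [1,2] "river" : (S/(S/N))\S
  [2,4] S/N   <
    [2,3] "read" : PP
    [3,4] "gave" : (S/N)\PP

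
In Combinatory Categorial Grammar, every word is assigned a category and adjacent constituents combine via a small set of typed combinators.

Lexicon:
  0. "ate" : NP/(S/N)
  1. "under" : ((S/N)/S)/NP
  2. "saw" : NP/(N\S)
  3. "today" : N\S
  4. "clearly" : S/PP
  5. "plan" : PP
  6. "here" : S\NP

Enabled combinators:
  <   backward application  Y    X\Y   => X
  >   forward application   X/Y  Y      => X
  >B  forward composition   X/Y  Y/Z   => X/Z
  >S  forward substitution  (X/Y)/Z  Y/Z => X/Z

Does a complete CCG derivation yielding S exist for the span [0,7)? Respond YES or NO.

[0,7] S   <
  [0,6] NP   >
    [0,1] "ate" : NP/(S/N)
    [1,6] S/N   >
      [1,4] (S/N)/S   >
        [1,2] "under" : ((S/N)/S)/NP
        [2,4] NP   >
          [2,3] "saw" : NP/(N\S)
          [3,4] "today" : N\S
      [4,6] S   >
        [4,5] "clearly" : S/PP
        [5,6] "plan" : PP
  [6,7] "here" : S\NP

YES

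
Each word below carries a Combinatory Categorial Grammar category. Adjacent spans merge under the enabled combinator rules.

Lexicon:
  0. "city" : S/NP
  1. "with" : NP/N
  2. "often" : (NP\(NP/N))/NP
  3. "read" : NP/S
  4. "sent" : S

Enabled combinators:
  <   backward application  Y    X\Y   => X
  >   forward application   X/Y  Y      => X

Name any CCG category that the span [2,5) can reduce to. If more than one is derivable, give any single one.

NP\(NP/N)

[0,5] S   >
  [0,1] "city" : S/NP
  [1,5] NP   <
    [1,2] "with" : NP/N
    [2,5] NP\(NP/N)   >
      [2,3] "often" : (NP\(NP/N))/NP
      [3,5] NP   >
        [3,4] "read" : NP/S
        [4,5] "sent" : S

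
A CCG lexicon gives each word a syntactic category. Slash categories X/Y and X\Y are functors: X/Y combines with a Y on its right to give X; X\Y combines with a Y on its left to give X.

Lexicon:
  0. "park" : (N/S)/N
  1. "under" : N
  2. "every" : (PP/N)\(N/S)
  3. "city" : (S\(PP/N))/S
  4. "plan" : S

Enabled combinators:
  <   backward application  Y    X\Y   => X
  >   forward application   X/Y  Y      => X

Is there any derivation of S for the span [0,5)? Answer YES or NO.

YES

[0,5] S   <
  [0,3] PP/N   <
    [0,2] N/S   >
      [0,1] "park" : (N/S)/N
      [1,2] "under" : N
    [2,3] "every" : (PP/N)\(N/S)
  [3,5] S\(PP/N)   >
    [3,4] "city" : (S\(PP/N))/S
    [4,5] "plan" : S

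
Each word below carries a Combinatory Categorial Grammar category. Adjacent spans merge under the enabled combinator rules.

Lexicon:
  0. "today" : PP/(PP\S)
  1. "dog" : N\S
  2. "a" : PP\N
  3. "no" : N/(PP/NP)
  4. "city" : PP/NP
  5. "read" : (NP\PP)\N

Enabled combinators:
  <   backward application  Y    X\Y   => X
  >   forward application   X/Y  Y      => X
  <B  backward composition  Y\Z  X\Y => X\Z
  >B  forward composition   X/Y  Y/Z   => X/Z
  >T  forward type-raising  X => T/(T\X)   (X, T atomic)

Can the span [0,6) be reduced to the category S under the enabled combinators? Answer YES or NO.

PP/(PP\S) N\S PP\N N/(PP/NP) PP/NP (NP\PP)\N
CKY chart[0,6] = {N/(N\NP), NP, NP/(NP\NP), PP/(PP\NP), S/(S\NP)}; S ∉ chart

NO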